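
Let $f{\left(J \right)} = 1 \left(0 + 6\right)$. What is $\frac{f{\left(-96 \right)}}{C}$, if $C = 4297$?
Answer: $\frac{6}{4297} \approx 0.0013963$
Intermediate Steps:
$f{\left(J \right)} = 6$ ($f{\left(J \right)} = 1 \cdot 6 = 6$)
$\frac{f{\left(-96 \right)}}{C} = \frac{6}{4297}$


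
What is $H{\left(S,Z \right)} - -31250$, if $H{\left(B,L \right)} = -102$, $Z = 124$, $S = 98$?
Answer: $31148$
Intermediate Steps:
$H{\left(S,Z \right)} - -31250 = -102 - -31250 = -102 + 31250 = 31148$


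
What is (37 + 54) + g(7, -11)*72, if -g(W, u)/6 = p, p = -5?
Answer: 2251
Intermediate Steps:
g(W, u) = 30 (g(W, u) = -6*(-5) = 30)
(37 + 54) + g(7, -11)*72 = (37 + 54) + 30*72 = 91 + 2160 = 2251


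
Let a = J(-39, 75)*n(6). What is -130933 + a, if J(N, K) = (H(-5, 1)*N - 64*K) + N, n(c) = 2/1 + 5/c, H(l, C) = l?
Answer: -144091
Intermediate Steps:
n(c) = 2 + 5/c (n(c) = 2*1 + 5/c = 2 + 5/c)
J(N, K) = -64*K - 4*N (J(N, K) = (-5*N - 64*K) + N = (-64*K - 5*N) + N = -64*K - 4*N)
a = -13158 (a = (-64*75 - 4*(-39))*(2 + 5/6) = (-4800 + 156)*(2 + 5*(⅙)) = -4644*(2 + ⅚) = -4644*17/6 = -13158)
-130933 + a = -130933 - 13158 = -144091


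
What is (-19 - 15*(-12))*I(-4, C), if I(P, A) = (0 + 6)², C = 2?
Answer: 5796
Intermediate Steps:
I(P, A) = 36 (I(P, A) = 6² = 36)
(-19 - 15*(-12))*I(-4, C) = (-19 - 15*(-12))*36 = (-19 + 180)*36 = 161*36 = 5796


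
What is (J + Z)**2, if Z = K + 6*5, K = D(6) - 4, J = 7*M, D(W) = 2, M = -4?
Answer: 0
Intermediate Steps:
J = -28 (J = 7*(-4) = -28)
K = -2 (K = 2 - 4 = -2)
Z = 28 (Z = -2 + 6*5 = -2 + 30 = 28)
(J + Z)**2 = (-28 + 28)**2 = 0**2 = 0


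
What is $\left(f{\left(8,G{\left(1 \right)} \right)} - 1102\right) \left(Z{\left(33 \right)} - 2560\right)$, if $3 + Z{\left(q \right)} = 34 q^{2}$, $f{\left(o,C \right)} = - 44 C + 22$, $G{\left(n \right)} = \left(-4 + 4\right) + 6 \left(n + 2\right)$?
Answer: $-64514736$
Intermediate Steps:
$G{\left(n \right)} = 12 + 6 n$ ($G{\left(n \right)} = 0 + 6 \left(2 + n\right) = 0 + \left(12 + 6 n\right) = 12 + 6 n$)
$f{\left(o,C \right)} = 22 - 44 C$
$Z{\left(q \right)} = -3 + 34 q^{2}$
$\left(f{\left(8,G{\left(1 \right)} \right)} - 1102\right) \left(Z{\left(33 \right)} - 2560\right) = \left(\left(22 - 44 \left(12 + 6 \cdot 1\right)\right) - 1102\right) \left(\left(-3 + 34 \cdot 33^{2}\right) - 2560\right) = \left(\left(22 - 44 \left(12 + 6\right)\right) - 1102\right) \left(\left(-3 + 34 \cdot 1089\right) - 2560\right) = \left(\left(22 - 792\right) - 1102\right) \left(\left(-3 + 37026\right) - 2560\right) = \left(\left(22 - 792\right) - 1102\right) \left(37023 - 2560\right) = \left(-770 - 1102\right) 34463 = \left(-1872\right) 34463 = -64514736$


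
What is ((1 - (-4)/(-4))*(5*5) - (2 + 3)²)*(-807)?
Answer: 20175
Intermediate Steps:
((1 - (-4)/(-4))*(5*5) - (2 + 3)²)*(-807) = ((1 - (-4)*(-1)/4)*25 - 1*5²)*(-807) = ((1 - 1*1)*25 - 1*25)*(-807) = ((1 - 1)*25 - 25)*(-807) = (0*25 - 25)*(-807) = (0 - 25)*(-807) = -25*(-807) = 20175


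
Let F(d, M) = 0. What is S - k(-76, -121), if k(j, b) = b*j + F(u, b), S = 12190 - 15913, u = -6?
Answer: -12919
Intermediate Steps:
S = -3723
k(j, b) = b*j (k(j, b) = b*j + 0 = b*j)
S - k(-76, -121) = -3723 - (-121)*(-76) = -3723 - 1*9196 = -3723 - 9196 = -12919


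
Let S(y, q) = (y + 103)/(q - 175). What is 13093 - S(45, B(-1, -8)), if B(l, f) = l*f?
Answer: 2186679/167 ≈ 13094.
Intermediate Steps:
B(l, f) = f*l
S(y, q) = (103 + y)/(-175 + q)
13093 - S(45, B(-1, -8)) = 13093 - (103 + 45)/(-175 - 8*(-1)) = 13093 - 148/(-175 + 8) = 13093 - 148/(-167) = 13093 - (-1)*148/167 = 13093 - 1*(-148/167) = 13093 + 148/167 = 2186679/167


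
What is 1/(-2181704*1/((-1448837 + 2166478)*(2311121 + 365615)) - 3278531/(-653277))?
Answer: 156862872560895744/787230644969883131 ≈ 0.19926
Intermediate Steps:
1/(-2181704*1/((-1448837 + 2166478)*(2311121 + 365615)) - 3278531/(-653277)) = 1/(-2181704/(717641*2676736) - 3278531*(-1/653277)) = 1/(-2181704/1920935499776 + 3278531/653277) = 1/(-2181704*1/1920935499776 + 3278531/653277) = 1/(-272713/240116937472 + 3278531/653277) = 1/(787230644969883131/156862872560895744) = 156862872560895744/787230644969883131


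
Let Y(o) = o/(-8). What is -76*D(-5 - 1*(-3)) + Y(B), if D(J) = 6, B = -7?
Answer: -3641/8 ≈ -455.13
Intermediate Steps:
Y(o) = -o/8 (Y(o) = o*(-⅛) = -o/8)
-76*D(-5 - 1*(-3)) + Y(B) = -76*6 - ⅛*(-7) = -456 + 7/8 = -3641/8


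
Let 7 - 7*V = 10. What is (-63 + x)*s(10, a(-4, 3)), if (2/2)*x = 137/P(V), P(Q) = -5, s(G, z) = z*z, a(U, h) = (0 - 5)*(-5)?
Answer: -56500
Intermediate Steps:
V = -3/7 (V = 1 - ⅐*10 = 1 - 10/7 = -3/7 ≈ -0.42857)
a(U, h) = 25 (a(U, h) = -5*(-5) = 25)
s(G, z) = z²
x = -137/5 (x = 137/(-5) = 137*(-⅕) = -137/5 ≈ -27.400)
(-63 + x)*s(10, a(-4, 3)) = (-63 - 137/5)*25² = -452/5*625 = -56500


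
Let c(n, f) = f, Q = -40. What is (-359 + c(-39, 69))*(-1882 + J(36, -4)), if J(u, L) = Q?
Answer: 557380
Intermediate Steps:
J(u, L) = -40
(-359 + c(-39, 69))*(-1882 + J(36, -4)) = (-359 + 69)*(-1882 - 40) = -290*(-1922) = 557380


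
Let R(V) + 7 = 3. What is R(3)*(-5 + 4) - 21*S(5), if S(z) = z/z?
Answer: -17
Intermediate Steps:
R(V) = -4 (R(V) = -7 + 3 = -4)
S(z) = 1
R(3)*(-5 + 4) - 21*S(5) = -4*(-5 + 4) - 21*1 = -4*(-1) - 21 = 4 - 21 = -17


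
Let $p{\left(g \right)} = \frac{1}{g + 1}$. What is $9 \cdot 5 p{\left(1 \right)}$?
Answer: $\frac{45}{2} \approx 22.5$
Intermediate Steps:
$p{\left(g \right)} = \frac{1}{1 + g}$
$9 \cdot 5 p{\left(1 \right)} = \frac{9 \cdot 5}{1 + 1} = \frac{45}{2}$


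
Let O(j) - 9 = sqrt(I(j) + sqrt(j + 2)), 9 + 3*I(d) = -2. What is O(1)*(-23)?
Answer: -207 - 23*I*sqrt(33 - 9*sqrt(3))/3 ≈ -207.0 - 31.991*I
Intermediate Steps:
I(d) = -11/3 (I(d) = -3 + (1/3)*(-2) = -3 - 2/3 = -11/3)
O(j) = 9 + sqrt(-11/3 + sqrt(2 + j)) (O(j) = 9 + sqrt(-11/3 + sqrt(j + 2)) = 9 + sqrt(-11/3 + sqrt(2 + j)))
O(1)*(-23) = (9 + sqrt(-33 + 9*sqrt(2 + 1))/3)*(-23) = (9 + sqrt(-33 + 9*sqrt(3))/3)*(-23) = -207 - 23*sqrt(-33 + 9*sqrt(3))/3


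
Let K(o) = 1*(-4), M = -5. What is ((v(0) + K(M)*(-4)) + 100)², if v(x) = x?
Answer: 13456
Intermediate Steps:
K(o) = -4
((v(0) + K(M)*(-4)) + 100)² = ((0 - 4*(-4)) + 100)² = ((0 + 16) + 100)² = (16 + 100)² = 116² = 13456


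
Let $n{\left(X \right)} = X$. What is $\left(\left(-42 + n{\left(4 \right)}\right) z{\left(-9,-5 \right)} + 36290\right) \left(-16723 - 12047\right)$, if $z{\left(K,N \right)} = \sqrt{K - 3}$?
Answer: $-1044063300 + 2186520 i \sqrt{3} \approx -1.0441 \cdot 10^{9} + 3.7872 \cdot 10^{6} i$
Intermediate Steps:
$z{\left(K,N \right)} = \sqrt{-3 + K}$
$\left(\left(-42 + n{\left(4 \right)}\right) z{\left(-9,-5 \right)} + 36290\right) \left(-16723 - 12047\right) = \left(\left(-42 + 4\right) \sqrt{-3 - 9} + 36290\right) \left(-16723 - 12047\right) = \left(- 38 \sqrt{-12} + 36290\right) \left(-28770\right) = \left(- 38 \cdot 2 i \sqrt{3} + 36290\right) \left(-28770\right) = \left(- 76 i \sqrt{3} + 36290\right) \left(-28770\right) = \left(36290 - 76 i \sqrt{3}\right) \left(-28770\right) = -1044063300 + 2186520 i \sqrt{3}$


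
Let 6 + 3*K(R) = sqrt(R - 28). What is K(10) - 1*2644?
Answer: -2646 + I*sqrt(2) ≈ -2646.0 + 1.4142*I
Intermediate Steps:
K(R) = -2 + sqrt(-28 + R)/3 (K(R) = -2 + sqrt(R - 28)/3 = -2 + sqrt(-28 + R)/3)
K(10) - 1*2644 = (-2 + sqrt(-28 + 10)/3) - 1*2644 = (-2 + sqrt(-18)/3) - 2644 = (-2 + (3*I*sqrt(2))/3) - 2644 = (-2 + I*sqrt(2)) - 2644 = -2646 + I*sqrt(2)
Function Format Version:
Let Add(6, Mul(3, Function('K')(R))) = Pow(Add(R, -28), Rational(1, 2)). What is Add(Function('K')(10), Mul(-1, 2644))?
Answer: Add(-2646, Mul(I, Pow(2, Rational(1, 2)))) ≈ Add(-2646.0, Mul(1.4142, I))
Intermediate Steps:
Function('K')(R) = Add(-2, Mul(Rational(1, 3), Pow(Add(-28, R), Rational(1, 2)))) (Function('K')(R) = Add(-2, Mul(Rational(1, 3), Pow(Add(R, -28), Rational(1, 2)))) = Add(-2, Mul(Rational(1, 3), Pow(Add(-28, R), Rational(1, 2)))))
Add(Function('K')(10), Mul(-1, 2644)) = Add(Add(-2, Mul(Rational(1, 3), Pow(Add(-28, 10), Rational(1, 2)))), Mul(-1, 2644)) = Add(Add(-2, Mul(Rational(1, 3), Pow(-18, Rational(1, 2)))), -2644) = Add(Add(-2, Mul(Rational(1, 3), Mul(3, I, Pow(2, Rational(1, 2))))), -2644) = Add(Add(-2, Mul(I, Pow(2, Rational(1, 2)))), -2644) = Add(-2646, Mul(I, Pow(2, Rational(1, 2))))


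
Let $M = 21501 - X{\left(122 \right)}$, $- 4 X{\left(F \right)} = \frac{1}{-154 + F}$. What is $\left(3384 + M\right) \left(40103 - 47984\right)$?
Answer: $- \frac{25103183799}{128} \approx -1.9612 \cdot 10^{8}$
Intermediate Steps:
$X{\left(F \right)} = - \frac{1}{4 \left(-154 + F\right)}$
$M = \frac{2752127}{128}$ ($M = 21501 - - \frac{1}{-616 + 4 \cdot 122} = 21501 - - \frac{1}{-616 + 488} = 21501 - - \frac{1}{-128} = 21501 - \left(-1\right) \left(- \frac{1}{128}\right) = 21501 - \frac{1}{128} = \frac{2752127}{128} \approx 21501.0$)
$\left(3384 + M\right) \left(40103 - 47984\right) = \left(3384 + \frac{2752127}{128}\right) \left(40103 - 47984\right) = \frac{3185279 \left(40103 - 47984\right)}{128} = \frac{3185279}{128} \left(-7881\right) = - \frac{25103183799}{128}$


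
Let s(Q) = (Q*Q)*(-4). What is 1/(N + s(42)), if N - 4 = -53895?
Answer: -1/60947 ≈ -1.6408e-5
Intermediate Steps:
s(Q) = -4*Q² (s(Q) = Q²*(-4) = -4*Q²)
N = -53891 (N = 4 - 53895 = -53891)
1/(N + s(42)) = 1/(-53891 - 4*42²) = 1/(-53891 - 4*1764) = 1/(-53891 - 7056) = 1/(-60947) = -1/60947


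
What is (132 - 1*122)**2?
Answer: 100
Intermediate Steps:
(132 - 1*122)**2 = (132 - 122)**2 = 10**2 = 100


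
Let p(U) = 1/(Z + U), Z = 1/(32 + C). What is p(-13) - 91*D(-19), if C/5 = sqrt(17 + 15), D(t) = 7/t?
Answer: 4706041/140695 + 4*sqrt(2)/7405 ≈ 33.449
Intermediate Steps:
C = 20*sqrt(2) (C = 5*sqrt(17 + 15) = 5*sqrt(32) = 5*(4*sqrt(2)) = 20*sqrt(2) ≈ 28.284)
Z = 1/(32 + 20*sqrt(2)) ≈ 0.016588
p(U) = 1/(1/7 + U - 5*sqrt(2)/56) (p(U) = 1/((1/7 - 5*sqrt(2)/56) + U) = 1/(1/7 + U - 5*sqrt(2)/56))
p(-13) - 91*D(-19) = 1/(-13 + 1/(32 + 20*sqrt(2))) - 637/(-19) = 1/(-13 + 1/(32 + 20*sqrt(2))) - 637*(-1)/19 = 1/(-13 + 1/(32 + 20*sqrt(2))) - 91*(-7/19) = 1/(-13 + 1/(32 + 20*sqrt(2))) + 637/19 = 637/19 + 1/(-13 + 1/(32 + 20*sqrt(2)))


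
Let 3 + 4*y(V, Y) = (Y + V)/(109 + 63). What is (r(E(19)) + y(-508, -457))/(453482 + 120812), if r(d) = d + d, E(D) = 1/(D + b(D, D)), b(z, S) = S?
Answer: -27451/7507171168 ≈ -3.6566e-6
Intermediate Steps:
y(V, Y) = -3/4 + V/688 + Y/688 (y(V, Y) = -3/4 + ((Y + V)/(109 + 63))/4 = -3/4 + ((V + Y)/172)/4 = -3/4 + ((V + Y)*(1/172))/4 = -3/4 + (V/172 + Y/172)/4 = -3/4 + (V/688 + Y/688) = -3/4 + V/688 + Y/688)
E(D) = 1/(2*D) (E(D) = 1/(D + D) = 1/(2*D))
r(d) = 2*d
(r(E(19)) + y(-508, -457))/(453482 + 120812) = (2*((1/2)/19) + (-3/4 + (1/688)*(-508) + (1/688)*(-457)))/(453482 + 120812) = (2*((1/2)*(1/19)) + (-3/4 - 127/172 - 457/688))/574294 = (2*(1/38) - 1481/688)*(1/574294) = (1/19 - 1481/688)*(1/574294) = -27451/13072*1/574294 = -27451/7507171168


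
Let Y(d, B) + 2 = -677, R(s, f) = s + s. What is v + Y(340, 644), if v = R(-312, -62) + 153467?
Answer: 152164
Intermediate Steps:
R(s, f) = 2*s
Y(d, B) = -679 (Y(d, B) = -2 - 677 = -679)
v = 152843 (v = 2*(-312) + 153467 = -624 + 153467 = 152843)
v + Y(340, 644) = 152843 - 679 = 152164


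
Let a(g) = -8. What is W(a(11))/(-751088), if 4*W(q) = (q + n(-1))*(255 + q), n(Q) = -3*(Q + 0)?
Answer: 95/231104 ≈ 0.00041107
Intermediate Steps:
n(Q) = -3*Q
W(q) = (3 + q)*(255 + q)/4 (W(q) = ((q - 3*(-1))*(255 + q))/4 = ((q + 3)*(255 + q))/4 = ((3 + q)*(255 + q))/4 = (3 + q)*(255 + q)/4)
W(a(11))/(-751088) = (765/4 + (¼)*(-8)² + (129/2)*(-8))/(-751088) = (765/4 + (¼)*64 - 516)*(-1/751088) = (765/4 + 16 - 516)*(-1/751088) = -1235/4*(-1/751088) = 95/231104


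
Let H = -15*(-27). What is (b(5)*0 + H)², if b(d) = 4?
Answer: 164025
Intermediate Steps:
H = 405
(b(5)*0 + H)² = (4*0 + 405)² = (0 + 405)² = 405² = 164025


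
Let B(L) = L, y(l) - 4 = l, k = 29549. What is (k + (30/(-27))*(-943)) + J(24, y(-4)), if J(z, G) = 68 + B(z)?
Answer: 276199/9 ≈ 30689.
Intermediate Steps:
y(l) = 4 + l
J(z, G) = 68 + z
(k + (30/(-27))*(-943)) + J(24, y(-4)) = (29549 + (30/(-27))*(-943)) + (68 + 24) = (29549 + (30*(-1/27))*(-943)) + 92 = (29549 - 10/9*(-943)) + 92 = (29549 + 9430/9) + 92 = 275371/9 + 92 = 276199/9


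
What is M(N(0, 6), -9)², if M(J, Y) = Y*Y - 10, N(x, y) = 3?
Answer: 5041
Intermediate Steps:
M(J, Y) = -10 + Y² (M(J, Y) = Y² - 10 = -10 + Y²)
M(N(0, 6), -9)² = (-10 + (-9)²)² = (-10 + 81)² = 71² = 5041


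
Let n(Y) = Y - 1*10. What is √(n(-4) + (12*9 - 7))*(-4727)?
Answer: -4727*√87 ≈ -44091.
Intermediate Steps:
n(Y) = -10 + Y (n(Y) = Y - 10 = -10 + Y)
√(n(-4) + (12*9 - 7))*(-4727) = √((-10 - 4) + (12*9 - 7))*(-4727) = √(-14 + (108 - 7))*(-4727) = √(-14 + 101)*(-4727) = √87*(-4727) = -4727*√87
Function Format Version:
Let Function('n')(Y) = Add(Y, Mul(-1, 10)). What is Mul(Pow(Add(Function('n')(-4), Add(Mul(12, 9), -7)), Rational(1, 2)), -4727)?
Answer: Mul(-4727, Pow(87, Rational(1, 2))) ≈ -44091.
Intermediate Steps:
Function('n')(Y) = Add(-10, Y) (Function('n')(Y) = Add(Y, -10) = Add(-10, Y))
Mul(Pow(Add(Function('n')(-4), Add(Mul(12, 9), -7)), Rational(1, 2)), -4727) = Mul(Pow(Add(Add(-10, -4), Add(Mul(12, 9), -7)), Rational(1, 2)), -4727) = Mul(Pow(Add(-14, Add(108, -7)), Rational(1, 2)), -4727) = Mul(Pow(Add(-14, 101), Rational(1, 2)), -4727) = Mul(Pow(87, Rational(1, 2)), -4727) = Mul(-4727, Pow(87, Rational(1, 2)))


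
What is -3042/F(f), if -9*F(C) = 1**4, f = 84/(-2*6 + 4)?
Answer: 27378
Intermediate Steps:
f = -21/2 (f = 84/(-12 + 4) = 84/(-8) = 84*(-1/8) = -21/2 ≈ -10.500)
F(C) = -1/9 (F(C) = -1/9*1**4 = -1/9*1 = -1/9)
-3042/F(f) = -3042/(-1/9) = -3042*(-9) = 27378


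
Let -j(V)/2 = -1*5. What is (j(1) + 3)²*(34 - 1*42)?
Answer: -1352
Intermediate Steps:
j(V) = 10 (j(V) = -(-2)*5 = -2*(-5) = 10)
(j(1) + 3)²*(34 - 1*42) = (10 + 3)²*(34 - 1*42) = 13²*(34 - 42) = 169*(-8) = -1352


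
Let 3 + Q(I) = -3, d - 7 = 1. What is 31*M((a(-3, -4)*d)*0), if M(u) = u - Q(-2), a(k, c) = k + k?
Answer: 186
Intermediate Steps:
d = 8 (d = 7 + 1 = 8)
a(k, c) = 2*k
Q(I) = -6 (Q(I) = -3 - 3 = -6)
M(u) = 6 + u (M(u) = u - 1*(-6) = u + 6 = 6 + u)
31*M((a(-3, -4)*d)*0) = 31*(6 + ((2*(-3))*8)*0) = 31*(6 - 6*8*0) = 31*(6 - 48*0) = 31*(6 + 0) = 31*6 = 186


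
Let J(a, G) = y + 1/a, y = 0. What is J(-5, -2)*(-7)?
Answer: 7/5 ≈ 1.4000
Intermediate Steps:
J(a, G) = 1/a (J(a, G) = 0 + 1/a = 1/a)
J(-5, -2)*(-7) = -7/(-5) = -⅕*(-7) = 7/5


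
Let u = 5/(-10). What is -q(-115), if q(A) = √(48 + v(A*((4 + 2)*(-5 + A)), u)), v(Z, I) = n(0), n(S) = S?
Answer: -4*√3 ≈ -6.9282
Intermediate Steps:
u = -½ (u = 5*(-⅒) = -½ ≈ -0.50000)
v(Z, I) = 0
q(A) = 4*√3 (q(A) = √(48 + 0) = √48 = 4*√3)
-q(-115) = -4*√3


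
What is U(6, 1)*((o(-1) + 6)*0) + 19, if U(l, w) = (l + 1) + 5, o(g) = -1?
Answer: 19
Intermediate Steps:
U(l, w) = 6 + l (U(l, w) = (1 + l) + 5 = 6 + l)
U(6, 1)*((o(-1) + 6)*0) + 19 = (6 + 6)*((-1 + 6)*0) + 19 = 12*(5*0) + 19 = 12*0 + 19 = 0 + 19 = 19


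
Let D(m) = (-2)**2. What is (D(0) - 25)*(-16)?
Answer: 336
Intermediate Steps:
D(m) = 4
(D(0) - 25)*(-16) = (4 - 25)*(-16) = -21*(-16) = 336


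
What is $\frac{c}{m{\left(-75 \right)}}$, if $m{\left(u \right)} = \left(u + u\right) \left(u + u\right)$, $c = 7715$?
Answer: $\frac{1543}{4500} \approx 0.34289$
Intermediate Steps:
$m{\left(u \right)} = 4 u^{2}$ ($m{\left(u \right)} = 2 u 2 u = 4 u^{2}$)
$\frac{c}{m{\left(-75 \right)}} = \frac{7715}{4 \left(-75\right)^{2}} = \frac{7715}{4 \cdot 5625} = \frac{7715}{22500} = 7715 \cdot \frac{1}{22500} = \frac{1543}{4500}$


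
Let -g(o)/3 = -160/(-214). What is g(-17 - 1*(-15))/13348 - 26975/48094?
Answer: -9634552165/17172395546 ≈ -0.56105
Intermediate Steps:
g(o) = -240/107 (g(o) = -(-480)/(-214) = -(-480)*(-1)/214 = -3*80/107 = -240/107)
g(-17 - 1*(-15))/13348 - 26975/48094 = -240/107/13348 - 26975/48094 = -240/107*1/13348 - 26975*1/48094 = -60/357059 - 26975/48094 = -9634552165/17172395546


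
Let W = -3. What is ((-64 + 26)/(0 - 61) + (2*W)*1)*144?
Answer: -47232/61 ≈ -774.29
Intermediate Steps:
((-64 + 26)/(0 - 61) + (2*W)*1)*144 = ((-64 + 26)/(0 - 61) + (2*(-3))*1)*144 = (-38/(-61) - 6*1)*144 = (-38*(-1/61) - 6)*144 = (38/61 - 6)*144 = -328/61*144 = -47232/61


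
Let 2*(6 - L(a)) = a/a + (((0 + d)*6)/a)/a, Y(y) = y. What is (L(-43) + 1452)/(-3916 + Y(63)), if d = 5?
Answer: -5389805/14248394 ≈ -0.37827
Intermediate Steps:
L(a) = 11/2 - 15/a² (L(a) = 6 - (a/a + (((0 + 5)*6)/a)/a)/2 = 6 - (1 + ((5*6)/a)/a)/2 = 6 - (1 + (30/a)/a)/2 = 6 - (1 + 30/a²)/2 = 6 + (-½ - 15/a²) = 11/2 - 15/a²)
(L(-43) + 1452)/(-3916 + Y(63)) = ((11/2 - 15/(-43)²) + 1452)/(-3916 + 63) = ((11/2 - 15*1/1849) + 1452)/(-3853) = ((11/2 - 15/1849) + 1452)*(-1/3853) = (20309/3698 + 1452)*(-1/3853) = (5389805/3698)*(-1/3853) = -5389805/14248394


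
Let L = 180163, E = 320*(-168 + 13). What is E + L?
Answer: 130563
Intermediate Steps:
E = -49600 (E = 320*(-155) = -49600)
E + L = -49600 + 180163 = 130563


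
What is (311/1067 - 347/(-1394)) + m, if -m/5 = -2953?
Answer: 21962235253/1487398 ≈ 14766.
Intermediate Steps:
m = 14765 (m = -5*(-2953) = 14765)
(311/1067 - 347/(-1394)) + m = (311/1067 - 347/(-1394)) + 14765 = (311*(1/1067) - 347*(-1/1394)) + 14765 = (311/1067 + 347/1394) + 14765 = 803783/1487398 + 14765 = 21962235253/1487398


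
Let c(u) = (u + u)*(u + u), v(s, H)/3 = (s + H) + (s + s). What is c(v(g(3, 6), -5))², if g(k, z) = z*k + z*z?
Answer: 787414868496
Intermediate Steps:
g(k, z) = z² + k*z (g(k, z) = k*z + z² = z² + k*z)
v(s, H) = 3*H + 9*s (v(s, H) = 3*((s + H) + (s + s)) = 3*((H + s) + 2*s) = 3*(H + 3*s) = 3*H + 9*s)
c(u) = 4*u² (c(u) = (2*u)*(2*u) = 4*u²)
c(v(g(3, 6), -5))² = (4*(3*(-5) + 9*(6*(3 + 6)))²)² = (4*(-15 + 9*(6*9))²)² = (4*(-15 + 9*54)²)² = (4*(-15 + 486)²)² = (4*471²)² = (4*221841)² = 887364² = 787414868496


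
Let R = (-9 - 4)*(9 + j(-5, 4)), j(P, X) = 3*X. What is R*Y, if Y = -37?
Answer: 10101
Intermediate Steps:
R = -273 (R = (-9 - 4)*(9 + 3*4) = -13*(9 + 12) = -13*21 = -273)
R*Y = -273*(-37) = 10101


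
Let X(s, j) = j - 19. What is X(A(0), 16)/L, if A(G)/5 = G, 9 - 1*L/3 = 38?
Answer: 1/29 ≈ 0.034483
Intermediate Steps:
L = -87 (L = 27 - 3*38 = 27 - 114 = -87)
A(G) = 5*G
X(s, j) = -19 + j
X(A(0), 16)/L = (-19 + 16)/(-87) = -3*(-1/87) = 1/29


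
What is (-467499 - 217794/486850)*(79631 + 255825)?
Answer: -38175246025775232/243425 ≈ -1.5683e+11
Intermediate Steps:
(-467499 - 217794/486850)*(79631 + 255825) = (-467499 - 217794*1/486850)*335456 = (-467499 - 108897/243425)*335456 = -113801052972/243425*335456 = -38175246025775232/243425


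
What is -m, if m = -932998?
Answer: 932998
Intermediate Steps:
-m = -1*(-932998) = 932998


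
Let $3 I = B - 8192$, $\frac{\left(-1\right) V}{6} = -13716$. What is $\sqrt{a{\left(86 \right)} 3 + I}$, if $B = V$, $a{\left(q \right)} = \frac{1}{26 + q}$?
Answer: $\frac{\sqrt{174292797}}{84} \approx 157.17$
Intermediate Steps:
$V = 82296$ ($V = \left(-6\right) \left(-13716\right) = 82296$)
$B = 82296$
$I = \frac{74104}{3}$ ($I = \frac{82296 - 8192}{3} = \frac{1}{3} \cdot 74104 = \frac{74104}{3} \approx 24701.0$)
$\sqrt{a{\left(86 \right)} 3 + I} = \sqrt{\frac{1}{26 + 86} \cdot 3 + \frac{74104}{3}} = \sqrt{\frac{1}{112} \cdot 3 + \frac{74104}{3}} = \sqrt{\frac{3}{112} + \frac{74104}{3}} = \sqrt{\frac{8299657}{336}} = \frac{\sqrt{174292797}}{84}$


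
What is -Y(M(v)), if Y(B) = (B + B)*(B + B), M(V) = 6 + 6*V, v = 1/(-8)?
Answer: -441/4 ≈ -110.25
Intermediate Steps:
v = -⅛ ≈ -0.12500
Y(B) = 4*B² (Y(B) = (2*B)*(2*B) = 4*B²)
-Y(M(v)) = -4*(6 + 6*(-⅛))² = -4*(6 - ¾)² = -4*(21/4)² = -4*441/16 = -1*441/4 = -441/4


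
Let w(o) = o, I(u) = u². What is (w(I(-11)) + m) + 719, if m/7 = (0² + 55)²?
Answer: 22015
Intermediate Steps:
m = 21175 (m = 7*(0² + 55)² = 7*(0 + 55)² = 7*55² = 7*3025 = 21175)
(w(I(-11)) + m) + 719 = ((-11)² + 21175) + 719 = (121 + 21175) + 719 = 21296 + 719 = 22015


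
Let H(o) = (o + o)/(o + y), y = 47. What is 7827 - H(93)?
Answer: 547797/70 ≈ 7825.7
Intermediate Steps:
H(o) = 2*o/(47 + o) (H(o) = (o + o)/(o + 47) = (2*o)/(47 + o) = 2*o/(47 + o))
7827 - H(93) = 7827 - 2*93/(47 + 93) = 7827 - 2*93/140 = 7827 - 1*93/70 = 7827 - 93/70 = 547797/70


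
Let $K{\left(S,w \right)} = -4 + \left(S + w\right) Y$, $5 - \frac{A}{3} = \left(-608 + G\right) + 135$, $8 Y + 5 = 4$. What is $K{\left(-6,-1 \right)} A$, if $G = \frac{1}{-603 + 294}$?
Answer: $- \frac{3692575}{824} \approx -4481.3$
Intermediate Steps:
$G = - \frac{1}{309}$ ($G = \frac{1}{-309} = - \frac{1}{309} \approx -0.0032362$)
$Y = - \frac{1}{8}$ ($Y = - \frac{5}{8} + \frac{1}{8} \cdot 4 = - \frac{5}{8} + \frac{1}{2} = - \frac{1}{8} \approx -0.125$)
$A = \frac{147703}{103}$ ($A = 15 - 3 \left(\left(-608 - \frac{1}{309}\right) + 135\right) = 15 - 3 \left(- \frac{187873}{309} + 135\right) = 15 - - \frac{146158}{103} = 15 + \frac{146158}{103} = \frac{147703}{103} \approx 1434.0$)
$K{\left(S,w \right)} = -4 - \frac{S}{8} - \frac{w}{8}$ ($K{\left(S,w \right)} = -4 + \left(S + w\right) \left(- \frac{1}{8}\right) = -4 - \left(\frac{S}{8} + \frac{w}{8}\right) = -4 - \frac{S}{8} - \frac{w}{8}$)
$K{\left(-6,-1 \right)} A = \left(-4 - - \frac{3}{4} - - \frac{1}{8}\right) \frac{147703}{103} = \left(-4 + \frac{3}{4} + \frac{1}{8}\right) \frac{147703}{103} = \left(- \frac{25}{8}\right) \frac{147703}{103} = - \frac{3692575}{824}$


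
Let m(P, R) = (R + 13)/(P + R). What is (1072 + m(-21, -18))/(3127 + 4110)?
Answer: 41813/282243 ≈ 0.14815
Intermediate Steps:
m(P, R) = (13 + R)/(P + R)
(1072 + m(-21, -18))/(3127 + 4110) = (1072 + (13 - 18)/(-21 - 18))/(3127 + 4110) = (1072 - 5/(-39))/7237 = (1072 - 1/39*(-5))*(1/7237) = (1072 + 5/39)*(1/7237) = (41813/39)*(1/7237) = 41813/282243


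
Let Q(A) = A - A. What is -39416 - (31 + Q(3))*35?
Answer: -40501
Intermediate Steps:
Q(A) = 0
-39416 - (31 + Q(3))*35 = -39416 - (31 + 0)*35 = -39416 - 31*35 = -39416 - 1*1085 = -39416 - 1085 = -40501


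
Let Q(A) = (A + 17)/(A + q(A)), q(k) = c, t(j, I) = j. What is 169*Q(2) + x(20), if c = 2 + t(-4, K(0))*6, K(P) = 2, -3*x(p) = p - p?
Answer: -3211/20 ≈ -160.55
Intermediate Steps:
x(p) = 0 (x(p) = -(p - p)/3 = -⅓*0 = 0)
c = -22 (c = 2 - 4*6 = 2 - 24 = -22)
q(k) = -22
Q(A) = (17 + A)/(-22 + A) (Q(A) = (A + 17)/(A - 22) = (17 + A)/(-22 + A))
169*Q(2) + x(20) = 169*((17 + 2)/(-22 + 2)) + 0 = 169*(19/(-20)) + 0 = 169*(-1/20*19) + 0 = 169*(-19/20) + 0 = -3211/20 + 0 = -3211/20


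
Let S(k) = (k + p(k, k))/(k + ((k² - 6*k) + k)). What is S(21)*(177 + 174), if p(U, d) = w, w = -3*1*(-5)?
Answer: 4212/119 ≈ 35.395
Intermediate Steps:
w = 15 (w = -3*(-5) = 15)
p(U, d) = 15
S(k) = (15 + k)/(k² - 4*k) (S(k) = (k + 15)/(k + ((k² - 6*k) + k)) = (15 + k)/(k + (k² - 5*k)) = (15 + k)/(k² - 4*k))
S(21)*(177 + 174) = ((15 + 21)/(21*(-4 + 21)))*(177 + 174) = ((1/21)*36/17)*351 = ((1/21)*(1/17)*36)*351 = (12/119)*351 = 4212/119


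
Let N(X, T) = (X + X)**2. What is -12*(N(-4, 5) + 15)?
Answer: -948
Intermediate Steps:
N(X, T) = 4*X**2 (N(X, T) = (2*X)**2 = 4*X**2)
-12*(N(-4, 5) + 15) = -12*(4*(-4)**2 + 15) = -12*(4*16 + 15) = -12*(64 + 15) = -12*79 = -948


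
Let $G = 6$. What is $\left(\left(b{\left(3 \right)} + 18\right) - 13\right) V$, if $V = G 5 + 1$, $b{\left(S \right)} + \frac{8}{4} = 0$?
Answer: $93$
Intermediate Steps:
$b{\left(S \right)} = -2$ ($b{\left(S \right)} = -2 + 0 = -2$)
$V = 31$ ($V = 6 \cdot 5 + 1 = 30 + 1 = 31$)
$\left(\left(b{\left(3 \right)} + 18\right) - 13\right) V = \left(\left(-2 + 18\right) - 13\right) 31 = \left(16 - 13\right) 31 = 3 \cdot 31 = 93$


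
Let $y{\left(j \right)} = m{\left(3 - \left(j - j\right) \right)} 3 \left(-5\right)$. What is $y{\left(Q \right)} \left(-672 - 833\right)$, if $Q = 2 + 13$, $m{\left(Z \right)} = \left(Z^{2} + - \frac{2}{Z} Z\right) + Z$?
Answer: $225750$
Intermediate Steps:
$m{\left(Z \right)} = -2 + Z + Z^{2}$ ($m{\left(Z \right)} = \left(Z^{2} - 2\right) + Z = \left(-2 + Z^{2}\right) + Z = -2 + Z + Z^{2}$)
$Q = 15$
$y{\left(j \right)} = -150$ ($y{\left(j \right)} = \left(-2 + \left(3 - \left(j - j\right)\right) + \left(3 - \left(j - j\right)\right)^{2}\right) 3 \left(-5\right) = \left(-2 + \left(3 - 0\right) + \left(3 - 0\right)^{2}\right) 3 \left(-5\right) = \left(-2 + \left(3 + 0\right) + \left(3 + 0\right)^{2}\right) 3 \left(-5\right) = \left(-2 + 3 + 3^{2}\right) 3 \left(-5\right) = \left(-2 + 3 + 9\right) 3 \left(-5\right) = 10 \cdot 3 \left(-5\right) = 30 \left(-5\right) = -150$)
$y{\left(Q \right)} \left(-672 - 833\right) = - 150 \left(-672 - 833\right) = \left(-150\right) \left(-1505\right) = 225750$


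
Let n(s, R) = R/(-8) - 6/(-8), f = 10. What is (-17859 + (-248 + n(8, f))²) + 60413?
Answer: 417225/4 ≈ 1.0431e+5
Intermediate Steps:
n(s, R) = ¾ - R/8 (n(s, R) = R*(-⅛) - 6*(-⅛) = -R/8 + ¾ = ¾ - R/8)
(-17859 + (-248 + n(8, f))²) + 60413 = (-17859 + (-248 + (¾ - ⅛*10))²) + 60413 = (-17859 + (-248 + (¾ - 5/4))²) + 60413 = (-17859 + (-248 - ½)²) + 60413 = (-17859 + (-497/2)²) + 60413 = (-17859 + 247009/4) + 60413 = 175573/4 + 60413 = 417225/4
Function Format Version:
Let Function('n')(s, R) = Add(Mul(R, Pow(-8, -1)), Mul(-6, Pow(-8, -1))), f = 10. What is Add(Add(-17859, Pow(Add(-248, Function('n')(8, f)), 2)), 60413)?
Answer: Rational(417225, 4) ≈ 1.0431e+5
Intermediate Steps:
Function('n')(s, R) = Add(Rational(3, 4), Mul(Rational(-1, 8), R)) (Function('n')(s, R) = Add(Mul(R, Rational(-1, 8)), Mul(-6, Rational(-1, 8))) = Add(Mul(Rational(-1, 8), R), Rational(3, 4)) = Add(Rational(3, 4), Mul(Rational(-1, 8), R)))
Add(Add(-17859, Pow(Add(-248, Function('n')(8, f)), 2)), 60413) = Add(Add(-17859, Pow(Add(-248, Add(Rational(3, 4), Mul(Rational(-1, 8), 10))), 2)), 60413) = Add(Add(-17859, Pow(Add(-248, Add(Rational(3, 4), Rational(-5, 4))), 2)), 60413) = Add(Add(-17859, Pow(Add(-248, Rational(-1, 2)), 2)), 60413) = Add(Add(-17859, Pow(Rational(-497, 2), 2)), 60413) = Add(Add(-17859, Rational(247009, 4)), 60413) = Add(Rational(175573, 4), 60413) = Rational(417225, 4)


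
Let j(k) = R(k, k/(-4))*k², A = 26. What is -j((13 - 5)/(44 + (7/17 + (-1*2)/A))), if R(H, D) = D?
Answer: 172701776/117576984699 ≈ 0.0014688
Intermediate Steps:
j(k) = -k³/4 (j(k) = (k/(-4))*k² = (k*(-¼))*k² = (-k/4)*k² = -k³/4)
-j((13 - 5)/(44 + (7/17 + (-1*2)/A))) = -(-1)*((13 - 5)/(44 + (7/17 - 1*2/26)))³/4 = -(-1)*(8/(44 + (7*(1/17) - 2*1/26)))³/4 = -(-1)*(8/(44 + (7/17 - 1/13)))³/4 = -(-1)*(8/(44 + 74/221))³/4 = -(-1)*(8/(9798/221))³/4 = -(-1)*(8*(221/9798))³/4 = -(-1)*(884/4899)³/4 = -(-1)*690807104/(4*117576984699) = -1*(-172701776/117576984699) = 172701776/117576984699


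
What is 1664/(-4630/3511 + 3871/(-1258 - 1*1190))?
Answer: -14301960192/24925321 ≈ -573.79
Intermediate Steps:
1664/(-4630/3511 + 3871/(-1258 - 1*1190)) = 1664/(-4630*1/3511 + 3871/(-1258 - 1190)) = 1664/(-4630/3511 + 3871/(-2448)) = 1664/(-4630/3511 + 3871*(-1/2448)) = 1664/(-4630/3511 - 3871/2448) = 1664/(-24925321/8594928) = 1664*(-8594928/24925321) = -14301960192/24925321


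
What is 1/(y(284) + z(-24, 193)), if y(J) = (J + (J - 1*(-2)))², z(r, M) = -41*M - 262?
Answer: 1/316725 ≈ 3.1573e-6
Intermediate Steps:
z(r, M) = -262 - 41*M
y(J) = (2 + 2*J)² (y(J) = (J + (J + 2))² = (J + (2 + J))² = (2 + 2*J)²)
1/(y(284) + z(-24, 193)) = 1/(4*(1 + 284)² + (-262 - 41*193)) = 1/(4*285² + (-262 - 7913)) = 1/(4*81225 - 8175) = 1/(324900 - 8175) = 1/316725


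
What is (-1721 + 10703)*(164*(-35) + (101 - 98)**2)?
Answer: -51475842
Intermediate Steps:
(-1721 + 10703)*(164*(-35) + (101 - 98)**2) = 8982*(-5740 + 3**2) = 8982*(-5740 + 9) = 8982*(-5731) = -51475842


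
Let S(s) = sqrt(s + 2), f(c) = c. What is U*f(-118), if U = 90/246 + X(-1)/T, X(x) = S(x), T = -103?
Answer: -177472/4223 ≈ -42.025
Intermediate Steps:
S(s) = sqrt(2 + s)
X(x) = sqrt(2 + x)
U = 1504/4223 (U = 90/246 + sqrt(2 - 1)/(-103) = 90*(1/246) + sqrt(1)*(-1/103) = 15/41 + 1*(-1/103) = 15/41 - 1/103 = 1504/4223 ≈ 0.35614)
U*f(-118) = (1504/4223)*(-118) = -177472/4223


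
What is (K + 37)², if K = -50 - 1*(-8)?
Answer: 25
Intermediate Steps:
K = -42 (K = -50 + 8 = -42)
(K + 37)² = (-42 + 37)² = (-5)² = 25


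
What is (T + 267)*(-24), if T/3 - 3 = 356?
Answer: -32256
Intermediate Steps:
T = 1077 (T = 9 + 3*356 = 9 + 1068 = 1077)
(T + 267)*(-24) = (1077 + 267)*(-24) = 1344*(-24) = -32256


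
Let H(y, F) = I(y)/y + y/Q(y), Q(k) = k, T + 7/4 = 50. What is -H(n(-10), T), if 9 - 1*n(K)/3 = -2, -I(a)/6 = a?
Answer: 5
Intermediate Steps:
T = 193/4 (T = -7/4 + 50 = 193/4 ≈ 48.250)
I(a) = -6*a
n(K) = 33 (n(K) = 27 - 3*(-2) = 27 + 6 = 33)
H(y, F) = -5 (H(y, F) = (-6*y)/y + y/y = -6 + 1 = -5)
-H(n(-10), T) = -1*(-5) = 5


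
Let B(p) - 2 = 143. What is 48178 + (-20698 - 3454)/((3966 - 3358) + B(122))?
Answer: 36253882/753 ≈ 48146.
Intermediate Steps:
B(p) = 145 (B(p) = 2 + 143 = 145)
48178 + (-20698 - 3454)/((3966 - 3358) + B(122)) = 48178 + (-20698 - 3454)/((3966 - 3358) + 145) = 48178 - 24152/(608 + 145) = 48178 - 24152/753 = 36253882/753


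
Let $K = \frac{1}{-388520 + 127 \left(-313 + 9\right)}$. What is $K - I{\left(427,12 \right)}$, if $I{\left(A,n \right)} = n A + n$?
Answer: $- \frac{2193729409}{427128} \approx -5136.0$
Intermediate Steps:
$I{\left(A,n \right)} = n + A n$ ($I{\left(A,n \right)} = A n + n = n + A n$)
$K = - \frac{1}{427128}$ ($K = \frac{1}{-388520 + 127 \left(-304\right)} = \frac{1}{-388520 - 38608} = \frac{1}{-427128} = - \frac{1}{427128} \approx -2.3412 \cdot 10^{-6}$)
$K - I{\left(427,12 \right)} = - \frac{1}{427128} - 12 \left(1 + 427\right) = - \frac{1}{427128} - 12 \cdot 428 = - \frac{1}{427128} - 5136 = - \frac{2193729409}{427128}$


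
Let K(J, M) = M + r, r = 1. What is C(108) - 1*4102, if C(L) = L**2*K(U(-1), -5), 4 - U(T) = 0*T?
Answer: -50758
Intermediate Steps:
U(T) = 4 (U(T) = 4 - 0*T = 4 - 1*0 = 4 + 0 = 4)
K(J, M) = 1 + M (K(J, M) = M + 1 = 1 + M)
C(L) = -4*L**2 (C(L) = L**2*(1 - 5) = L**2*(-4) = -4*L**2)
C(108) - 1*4102 = -4*108**2 - 1*4102 = -4*11664 - 4102 = -46656 - 4102 = -50758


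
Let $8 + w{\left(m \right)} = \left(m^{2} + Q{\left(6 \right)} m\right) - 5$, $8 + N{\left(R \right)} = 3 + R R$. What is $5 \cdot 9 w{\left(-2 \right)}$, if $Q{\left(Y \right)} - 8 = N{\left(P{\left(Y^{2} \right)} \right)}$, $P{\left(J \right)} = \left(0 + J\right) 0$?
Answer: $-675$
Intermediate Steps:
$P{\left(J \right)} = 0$ ($P{\left(J \right)} = J 0 = 0$)
$N{\left(R \right)} = -5 + R^{2}$ ($N{\left(R \right)} = -8 + \left(3 + R R\right) = -8 + \left(3 + R^{2}\right) = -5 + R^{2}$)
$Q{\left(Y \right)} = 3$ ($Q{\left(Y \right)} = 8 - \left(5 - 0^{2}\right) = 8 + \left(-5 + 0\right) = 8 - 5 = 3$)
$w{\left(m \right)} = -13 + m^{2} + 3 m$ ($w{\left(m \right)} = -8 - \left(5 - m^{2} - 3 m\right) = -8 + \left(-5 + m^{2} + 3 m\right) = -13 + m^{2} + 3 m$)
$5 \cdot 9 w{\left(-2 \right)} = 5 \cdot 9 \left(-13 + \left(-2\right)^{2} + 3 \left(-2\right)\right) = 45 \left(-13 + 4 - 6\right) = 45 \left(-15\right) = -675$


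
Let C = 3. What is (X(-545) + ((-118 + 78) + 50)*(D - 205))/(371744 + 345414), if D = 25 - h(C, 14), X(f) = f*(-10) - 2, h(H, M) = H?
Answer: 1809/358579 ≈ 0.0050449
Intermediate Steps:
X(f) = -2 - 10*f (X(f) = -10*f - 2 = -2 - 10*f)
D = 22 (D = 25 - 1*3 = 25 - 3 = 22)
(X(-545) + ((-118 + 78) + 50)*(D - 205))/(371744 + 345414) = ((-2 - 10*(-545)) + ((-118 + 78) + 50)*(22 - 205))/(371744 + 345414) = ((-2 + 5450) + (-40 + 50)*(-183))/717158 = (5448 + 10*(-183))*(1/717158) = (5448 - 1830)*(1/717158) = 3618*(1/717158) = 1809/358579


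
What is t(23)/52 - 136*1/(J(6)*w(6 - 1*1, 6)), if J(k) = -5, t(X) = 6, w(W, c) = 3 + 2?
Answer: 3611/650 ≈ 5.5554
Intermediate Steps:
w(W, c) = 5
t(23)/52 - 136*1/(J(6)*w(6 - 1*1, 6)) = 6/52 - 136/((-5*5)) = 6*(1/52) - 136/(-25) = 3/26 - 136*(-1/25) = 3/26 + 136/25 = 3611/650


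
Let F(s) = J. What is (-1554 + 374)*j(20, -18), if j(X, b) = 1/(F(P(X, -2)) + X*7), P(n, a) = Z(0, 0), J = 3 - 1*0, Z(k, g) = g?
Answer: -1180/143 ≈ -8.2518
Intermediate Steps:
J = 3 (J = 3 + 0 = 3)
P(n, a) = 0
F(s) = 3
j(X, b) = 1/(3 + 7*X) (j(X, b) = 1/(3 + X*7) = 1/(3 + 7*X))
(-1554 + 374)*j(20, -18) = (-1554 + 374)/(3 + 7*20) = -1180/(3 + 140) = -1180/143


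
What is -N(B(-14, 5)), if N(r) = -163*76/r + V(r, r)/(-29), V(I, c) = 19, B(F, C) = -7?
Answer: -359119/203 ≈ -1769.1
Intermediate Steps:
N(r) = -19/29 - 12388/r (N(r) = -163*76/r + 19/(-29) = -163*76/r + 19*(-1/29) = -163*76/r - 19/29 = -12388/r - 19/29 = -19/29 - 12388/r)
-N(B(-14, 5)) = -(-19/29 - 12388/(-7)) = -(-19/29 - 12388*(-⅐)) = -(-19/29 + 12388/7) = -1*359119/203 = -359119/203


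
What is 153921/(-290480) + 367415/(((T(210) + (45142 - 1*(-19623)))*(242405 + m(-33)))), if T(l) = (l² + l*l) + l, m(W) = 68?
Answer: -228665704932023/431546403984080 ≈ -0.52987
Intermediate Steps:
T(l) = l + 2*l² (T(l) = (l² + l²) + l = 2*l² + l = l + 2*l²)
153921/(-290480) + 367415/(((T(210) + (45142 - 1*(-19623)))*(242405 + m(-33)))) = 153921/(-290480) + 367415/(((210*(1 + 2*210) + (45142 - 1*(-19623)))*(242405 + 68))) = 153921*(-1/290480) + 367415/(((210*(1 + 420) + (45142 + 19623))*242473)) = -153921/290480 + 367415/(((210*421 + 64765)*242473)) = -153921/290480 + 367415/(((88410 + 64765)*242473)) = -153921/290480 + 367415/((153175*242473)) = -153921/290480 + 367415/37140801775 = -153921/290480 + 367415*(1/37140801775) = -153921/290480 + 73483/7428160355 = -228665704932023/431546403984080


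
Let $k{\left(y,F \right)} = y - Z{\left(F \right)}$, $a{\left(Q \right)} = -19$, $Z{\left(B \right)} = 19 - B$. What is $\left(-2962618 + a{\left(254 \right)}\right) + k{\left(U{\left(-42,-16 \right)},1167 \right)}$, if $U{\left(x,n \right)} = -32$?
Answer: $-2961521$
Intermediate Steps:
$k{\left(y,F \right)} = -19 + F + y$ ($k{\left(y,F \right)} = y - \left(19 - F\right) = y + \left(-19 + F\right) = -19 + F + y$)
$\left(-2962618 + a{\left(254 \right)}\right) + k{\left(U{\left(-42,-16 \right)},1167 \right)} = \left(-2962618 - 19\right) - -1116 = -2962637 + 1116 = -2961521$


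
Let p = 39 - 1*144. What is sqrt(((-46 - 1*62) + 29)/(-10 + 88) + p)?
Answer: I*sqrt(644982)/78 ≈ 10.296*I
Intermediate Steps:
p = -105 (p = 39 - 144 = -105)
sqrt(((-46 - 1*62) + 29)/(-10 + 88) + p) = sqrt(((-46 - 1*62) + 29)/(-10 + 88) - 105) = sqrt(((-46 - 62) + 29)/78 - 105) = sqrt((-108 + 29)*(1/78) - 105) = sqrt(-79*1/78 - 105) = sqrt(-79/78 - 105) = sqrt(-8269/78) = I*sqrt(644982)/78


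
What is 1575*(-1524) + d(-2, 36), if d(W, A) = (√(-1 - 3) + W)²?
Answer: -2400300 - 8*I ≈ -2.4003e+6 - 8.0*I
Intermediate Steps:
d(W, A) = (W + 2*I)² (d(W, A) = (√(-4) + W)² = (2*I + W)² = (W + 2*I)²)
1575*(-1524) + d(-2, 36) = 1575*(-1524) + (-2 + 2*I)² = -2400300 + (-2 + 2*I)²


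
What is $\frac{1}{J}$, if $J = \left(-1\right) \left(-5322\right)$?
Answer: $\frac{1}{5322} \approx 0.0001879$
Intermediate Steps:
$J = 5322$
$\frac{1}{J} = \frac{1}{5322}$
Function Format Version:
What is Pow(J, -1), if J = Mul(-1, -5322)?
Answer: Rational(1, 5322) ≈ 0.00018790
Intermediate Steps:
J = 5322
Pow(J, -1) = Pow(5322, -1) = Rational(1, 5322)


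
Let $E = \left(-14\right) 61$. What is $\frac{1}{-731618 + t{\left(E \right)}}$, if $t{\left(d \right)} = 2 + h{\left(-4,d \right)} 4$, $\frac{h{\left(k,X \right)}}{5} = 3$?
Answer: $- \frac{1}{731556} \approx -1.3669 \cdot 10^{-6}$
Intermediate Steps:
$h{\left(k,X \right)} = 15$ ($h{\left(k,X \right)} = 5 \cdot 3 = 15$)
$E = -854$
$t{\left(d \right)} = 62$ ($t{\left(d \right)} = 2 + 15 \cdot 4 = 2 + 60 = 62$)
$\frac{1}{-731618 + t{\left(E \right)}} = \frac{1}{-731618 + 62} = \frac{1}{-731556} = - \frac{1}{731556}$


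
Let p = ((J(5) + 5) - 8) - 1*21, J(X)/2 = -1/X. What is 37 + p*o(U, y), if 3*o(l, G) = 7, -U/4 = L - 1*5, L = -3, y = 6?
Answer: -299/15 ≈ -19.933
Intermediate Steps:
U = 32 (U = -4*(-3 - 1*5) = -4*(-3 - 5) = -4*(-8) = 32)
J(X) = -2/X (J(X) = 2*(-1/X) = -2/X)
o(l, G) = 7/3 (o(l, G) = (⅓)*7 = 7/3)
p = -122/5 (p = ((-2/5 + 5) - 8) - 1*21 = ((-2*⅕ + 5) - 8) - 21 = ((-⅖ + 5) - 8) - 21 = (23/5 - 8) - 21 = -17/5 - 21 = -122/5 ≈ -24.400)
37 + p*o(U, y) = 37 - 122/5*7/3 = 37 - 854/15 = -299/15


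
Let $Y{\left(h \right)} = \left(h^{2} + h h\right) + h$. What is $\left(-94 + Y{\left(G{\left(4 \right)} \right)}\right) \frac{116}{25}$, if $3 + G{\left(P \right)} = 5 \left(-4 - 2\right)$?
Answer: $\frac{237916}{25} \approx 9516.6$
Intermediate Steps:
$G{\left(P \right)} = -33$ ($G{\left(P \right)} = -3 + 5 \left(-4 - 2\right) = -3 + 5 \left(-6\right) = -3 - 30 = -33$)
$Y{\left(h \right)} = h + 2 h^{2}$ ($Y{\left(h \right)} = \left(h^{2} + h^{2}\right) + h = 2 h^{2} + h = h + 2 h^{2}$)
$\left(-94 + Y{\left(G{\left(4 \right)} \right)}\right) \frac{116}{25} = \left(-94 - 33 \left(1 + 2 \left(-33\right)\right)\right) \frac{116}{25} = \left(-94 - 33 \left(1 - 66\right)\right) 116 \cdot \frac{1}{25} = \left(-94 - -2145\right) \frac{116}{25} = \left(-94 + 2145\right) \frac{116}{25} = 2051 \cdot \frac{116}{25} = \frac{237916}{25}$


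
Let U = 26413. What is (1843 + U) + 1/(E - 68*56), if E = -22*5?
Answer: 110707007/3918 ≈ 28256.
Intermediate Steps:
E = -110
(1843 + U) + 1/(E - 68*56) = (1843 + 26413) + 1/(-110 - 68*56) = 28256 + 1/(-110 - 3808) = 28256 + 1/(-3918) = 28256 - 1/3918 = 110707007/3918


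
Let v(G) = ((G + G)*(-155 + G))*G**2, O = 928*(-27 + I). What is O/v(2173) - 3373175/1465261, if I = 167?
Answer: -34922812925956720995/15169991435497565233 ≈ -2.3021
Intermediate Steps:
O = 129920 (O = 928*(-27 + 167) = 928*140 = 129920)
v(G) = 2*G**3*(-155 + G) (v(G) = ((2*G)*(-155 + G))*G**2 = (2*G*(-155 + G))*G**2 = 2*G**3*(-155 + G))
O/v(2173) - 3373175/1465261 = 129920/((2*2173**3*(-155 + 2173))) - 3373175/1465261 = 129920/((2*10260751717*2018)) - 3373175*1/1465261 = 129920/41412393929812 - 3373175/1465261 = 129920*(1/41412393929812) - 3373175/1465261 = 32480/10353098482453 - 3373175/1465261 = -34922812925956720995/15169991435497565233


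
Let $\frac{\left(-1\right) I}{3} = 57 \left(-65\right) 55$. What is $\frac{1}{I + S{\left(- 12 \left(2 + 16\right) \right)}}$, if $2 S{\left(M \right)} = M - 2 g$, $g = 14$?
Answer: $\frac{1}{611203} \approx 1.6361 \cdot 10^{-6}$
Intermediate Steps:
$I = 611325$ ($I = - 3 \cdot 57 \left(-65\right) 55 = - 3 \left(\left(-3705\right) 55\right) = \left(-3\right) \left(-203775\right) = 611325$)
$S{\left(M \right)} = -14 + \frac{M}{2}$ ($S{\left(M \right)} = \frac{M - 28}{2} = \frac{-28 + M}{2} = -14 + \frac{M}{2}$)
$\frac{1}{I + S{\left(- 12 \left(2 + 16\right) \right)}} = \frac{1}{611325 + \left(-14 + \frac{\left(-12\right) \left(2 + 16\right)}{2}\right)} = \frac{1}{611325 + \left(-14 + \frac{\left(-12\right) 18}{2}\right)} = \frac{1}{611325 + \left(-14 + \frac{1}{2} \left(-216\right)\right)} = \frac{1}{611325 - 122} = \frac{1}{611203}$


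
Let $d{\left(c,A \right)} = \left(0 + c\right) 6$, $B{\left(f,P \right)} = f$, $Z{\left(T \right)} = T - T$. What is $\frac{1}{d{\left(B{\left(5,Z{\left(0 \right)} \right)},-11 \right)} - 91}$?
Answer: $- \frac{1}{61} \approx -0.016393$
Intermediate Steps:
$Z{\left(T \right)} = 0$
$d{\left(c,A \right)} = 6 c$ ($d{\left(c,A \right)} = c 6 = 6 c$)
$\frac{1}{d{\left(B{\left(5,Z{\left(0 \right)} \right)},-11 \right)} - 91} = \frac{1}{6 \cdot 5 - 91} = \frac{1}{30 - 91} = \frac{1}{-61} = - \frac{1}{61}$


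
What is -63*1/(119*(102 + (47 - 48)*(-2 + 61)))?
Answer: -9/731 ≈ -0.012312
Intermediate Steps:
-63*1/(119*(102 + (47 - 48)*(-2 + 61))) = -63*1/(119*(102 - 1*59)) = -63*1/(119*(102 - 59)) = -63/(43*119) = -63/5117 = -63*1/5117 = -9/731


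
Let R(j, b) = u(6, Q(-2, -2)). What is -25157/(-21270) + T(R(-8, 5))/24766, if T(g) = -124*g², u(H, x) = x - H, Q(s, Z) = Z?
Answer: 227119771/263386410 ≈ 0.86231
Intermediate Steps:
R(j, b) = -8 (R(j, b) = -2 - 1*6 = -2 - 6 = -8)
-25157/(-21270) + T(R(-8, 5))/24766 = -25157/(-21270) - 124*(-8)²/24766 = -25157*(-1/21270) - 124*64*(1/24766) = 25157/21270 - 7936*1/24766 = 25157/21270 - 3968/12383 = 227119771/263386410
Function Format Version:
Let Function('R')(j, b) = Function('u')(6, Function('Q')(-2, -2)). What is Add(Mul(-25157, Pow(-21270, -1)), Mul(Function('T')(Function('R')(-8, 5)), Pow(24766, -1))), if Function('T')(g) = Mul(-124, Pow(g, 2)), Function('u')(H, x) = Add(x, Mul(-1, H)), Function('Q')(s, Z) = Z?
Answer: Rational(227119771, 263386410) ≈ 0.86231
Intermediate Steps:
Function('R')(j, b) = -8 (Function('R')(j, b) = Add(-2, Mul(-1, 6)) = Add(-2, -6) = -8)
Add(Mul(-25157, Pow(-21270, -1)), Mul(Function('T')(Function('R')(-8, 5)), Pow(24766, -1))) = Add(Mul(-25157, Pow(-21270, -1)), Mul(Mul(-124, Pow(-8, 2)), Pow(24766, -1))) = Add(Mul(-25157, Rational(-1, 21270)), Mul(Mul(-124, 64), Rational(1, 24766))) = Add(Rational(25157, 21270), Mul(-7936, Rational(1, 24766))) = Add(Rational(25157, 21270), Rational(-3968, 12383)) = Rational(227119771, 263386410)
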